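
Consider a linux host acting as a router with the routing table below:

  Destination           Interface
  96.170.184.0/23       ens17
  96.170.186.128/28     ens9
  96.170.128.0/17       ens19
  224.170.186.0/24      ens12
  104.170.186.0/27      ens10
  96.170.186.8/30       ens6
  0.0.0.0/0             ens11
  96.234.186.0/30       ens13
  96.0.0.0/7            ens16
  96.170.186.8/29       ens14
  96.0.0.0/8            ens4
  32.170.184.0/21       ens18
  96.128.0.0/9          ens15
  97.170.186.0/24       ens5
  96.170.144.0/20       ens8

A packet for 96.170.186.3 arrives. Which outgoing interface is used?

ens19

Routes whose prefix contains 96.170.186.3:
  0.0.0.0/0 (default, matches everything) -> ens11
  96.0.0.0/7 (96.0.0.0 - 97.255.255.255) -> ens16
  96.0.0.0/8 (96.0.0.0 - 96.255.255.255) -> ens4
  96.128.0.0/9 (96.128.0.0 - 96.255.255.255) -> ens15
  96.170.128.0/17 (96.170.128.0 - 96.170.255.255) -> ens19
More-specific entries that do NOT match:
  96.170.186.8/30 (96.170.186.8 - 96.170.186.11) does not contain 96.170.186.3
  96.234.186.0/30 (96.234.186.0 - 96.234.186.3) does not contain 96.170.186.3
  96.170.186.8/29 (96.170.186.8 - 96.170.186.15) does not contain 96.170.186.3
  96.170.186.128/28 (96.170.186.128 - 96.170.186.143) does not contain 96.170.186.3
  104.170.186.0/27 (104.170.186.0 - 104.170.186.31) does not contain 96.170.186.3
  224.170.186.0/24 (224.170.186.0 - 224.170.186.255) does not contain 96.170.186.3
  97.170.186.0/24 (97.170.186.0 - 97.170.186.255) does not contain 96.170.186.3
  96.170.184.0/23 (96.170.184.0 - 96.170.185.255) does not contain 96.170.186.3
  32.170.184.0/21 (32.170.184.0 - 32.170.191.255) does not contain 96.170.186.3
  96.170.144.0/20 (96.170.144.0 - 96.170.159.255) does not contain 96.170.186.3
Longest matching prefix is /17 -> interface ens19.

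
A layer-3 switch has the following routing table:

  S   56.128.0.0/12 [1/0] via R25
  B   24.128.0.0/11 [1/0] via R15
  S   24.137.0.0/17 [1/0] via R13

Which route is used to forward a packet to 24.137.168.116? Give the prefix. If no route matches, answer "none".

24.128.0.0/11

Entries matching 24.137.168.116:
  24.128.0.0/11 (24.128.0.0 - 24.159.255.255)
Most specific is 24.128.0.0/11.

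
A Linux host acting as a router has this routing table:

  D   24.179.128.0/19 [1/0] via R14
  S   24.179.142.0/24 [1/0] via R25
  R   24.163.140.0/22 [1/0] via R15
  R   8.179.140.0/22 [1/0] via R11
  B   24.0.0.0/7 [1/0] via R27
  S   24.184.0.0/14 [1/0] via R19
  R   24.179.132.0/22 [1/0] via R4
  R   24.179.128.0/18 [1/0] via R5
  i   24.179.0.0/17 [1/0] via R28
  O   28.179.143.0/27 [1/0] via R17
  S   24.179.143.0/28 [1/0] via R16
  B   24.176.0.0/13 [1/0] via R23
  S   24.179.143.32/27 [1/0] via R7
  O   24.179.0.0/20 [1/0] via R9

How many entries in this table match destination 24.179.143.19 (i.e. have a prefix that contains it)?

Prefixes containing 24.179.143.19:
  24.0.0.0/7 (24.0.0.0 - 25.255.255.255)
  24.176.0.0/13 (24.176.0.0 - 24.183.255.255)
  24.179.128.0/18 (24.179.128.0 - 24.179.191.255)
  24.179.128.0/19 (24.179.128.0 - 24.179.159.255)
Total matching entries: 4.

4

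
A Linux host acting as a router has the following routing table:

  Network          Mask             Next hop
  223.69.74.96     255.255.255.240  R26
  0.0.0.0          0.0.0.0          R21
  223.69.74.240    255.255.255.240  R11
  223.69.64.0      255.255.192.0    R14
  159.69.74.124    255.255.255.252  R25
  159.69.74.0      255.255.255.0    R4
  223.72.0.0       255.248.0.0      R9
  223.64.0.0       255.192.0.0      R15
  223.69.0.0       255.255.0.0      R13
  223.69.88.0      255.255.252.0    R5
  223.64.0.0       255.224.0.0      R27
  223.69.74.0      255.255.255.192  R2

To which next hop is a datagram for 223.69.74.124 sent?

R14

Routes whose prefix contains 223.69.74.124:
  0.0.0.0/0 (default, matches everything) -> R21
  223.64.0.0/10 (223.64.0.0 - 223.127.255.255) -> R15
  223.64.0.0/11 (223.64.0.0 - 223.95.255.255) -> R27
  223.69.0.0/16 (223.69.0.0 - 223.69.255.255) -> R13
  223.69.64.0/18 (223.69.64.0 - 223.69.127.255) -> R14
More-specific entries that do NOT match:
  159.69.74.124/30 (159.69.74.124 - 159.69.74.127) does not contain 223.69.74.124
  223.69.74.96/28 (223.69.74.96 - 223.69.74.111) does not contain 223.69.74.124
  223.69.74.240/28 (223.69.74.240 - 223.69.74.255) does not contain 223.69.74.124
  223.69.74.0/26 (223.69.74.0 - 223.69.74.63) does not contain 223.69.74.124
  159.69.74.0/24 (159.69.74.0 - 159.69.74.255) does not contain 223.69.74.124
  223.69.88.0/22 (223.69.88.0 - 223.69.91.255) does not contain 223.69.74.124
Longest matching prefix is /18 -> next hop R14.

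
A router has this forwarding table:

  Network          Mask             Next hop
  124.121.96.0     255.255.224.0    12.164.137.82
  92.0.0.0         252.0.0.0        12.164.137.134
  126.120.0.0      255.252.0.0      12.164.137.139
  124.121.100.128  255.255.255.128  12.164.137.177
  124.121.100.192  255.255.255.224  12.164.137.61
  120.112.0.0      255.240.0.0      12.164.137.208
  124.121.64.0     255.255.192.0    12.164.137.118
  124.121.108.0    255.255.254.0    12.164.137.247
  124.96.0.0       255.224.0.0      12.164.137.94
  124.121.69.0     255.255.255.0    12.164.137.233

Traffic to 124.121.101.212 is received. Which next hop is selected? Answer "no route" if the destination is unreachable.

12.164.137.82

Routes whose prefix contains 124.121.101.212:
  124.96.0.0/11 (124.96.0.0 - 124.127.255.255) -> 12.164.137.94
  124.121.64.0/18 (124.121.64.0 - 124.121.127.255) -> 12.164.137.118
  124.121.96.0/19 (124.121.96.0 - 124.121.127.255) -> 12.164.137.82
More-specific entries that do NOT match:
  124.121.100.192/27 (124.121.100.192 - 124.121.100.223) does not contain 124.121.101.212
  124.121.100.128/25 (124.121.100.128 - 124.121.100.255) does not contain 124.121.101.212
  124.121.69.0/24 (124.121.69.0 - 124.121.69.255) does not contain 124.121.101.212
  124.121.108.0/23 (124.121.108.0 - 124.121.109.255) does not contain 124.121.101.212
Longest matching prefix is /19 -> next hop 12.164.137.82.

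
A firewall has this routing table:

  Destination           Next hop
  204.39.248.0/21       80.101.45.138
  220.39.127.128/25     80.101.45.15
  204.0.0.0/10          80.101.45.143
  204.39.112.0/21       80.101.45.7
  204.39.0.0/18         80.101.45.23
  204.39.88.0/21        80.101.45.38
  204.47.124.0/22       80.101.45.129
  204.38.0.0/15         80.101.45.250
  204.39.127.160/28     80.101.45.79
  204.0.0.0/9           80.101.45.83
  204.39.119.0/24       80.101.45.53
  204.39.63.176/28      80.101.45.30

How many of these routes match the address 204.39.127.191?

Prefixes containing 204.39.127.191:
  204.0.0.0/9 (204.0.0.0 - 204.127.255.255)
  204.0.0.0/10 (204.0.0.0 - 204.63.255.255)
  204.38.0.0/15 (204.38.0.0 - 204.39.255.255)
Total matching entries: 3.

3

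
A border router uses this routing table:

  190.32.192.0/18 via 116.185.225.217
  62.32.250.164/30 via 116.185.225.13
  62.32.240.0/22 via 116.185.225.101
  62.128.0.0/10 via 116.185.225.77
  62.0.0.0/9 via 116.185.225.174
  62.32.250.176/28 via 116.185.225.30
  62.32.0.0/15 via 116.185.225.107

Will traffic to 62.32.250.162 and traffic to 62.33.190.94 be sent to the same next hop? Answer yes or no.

yes

62.32.250.162: longest match 62.32.0.0/15 -> 116.185.225.107
62.33.190.94: longest match 62.32.0.0/15 -> 116.185.225.107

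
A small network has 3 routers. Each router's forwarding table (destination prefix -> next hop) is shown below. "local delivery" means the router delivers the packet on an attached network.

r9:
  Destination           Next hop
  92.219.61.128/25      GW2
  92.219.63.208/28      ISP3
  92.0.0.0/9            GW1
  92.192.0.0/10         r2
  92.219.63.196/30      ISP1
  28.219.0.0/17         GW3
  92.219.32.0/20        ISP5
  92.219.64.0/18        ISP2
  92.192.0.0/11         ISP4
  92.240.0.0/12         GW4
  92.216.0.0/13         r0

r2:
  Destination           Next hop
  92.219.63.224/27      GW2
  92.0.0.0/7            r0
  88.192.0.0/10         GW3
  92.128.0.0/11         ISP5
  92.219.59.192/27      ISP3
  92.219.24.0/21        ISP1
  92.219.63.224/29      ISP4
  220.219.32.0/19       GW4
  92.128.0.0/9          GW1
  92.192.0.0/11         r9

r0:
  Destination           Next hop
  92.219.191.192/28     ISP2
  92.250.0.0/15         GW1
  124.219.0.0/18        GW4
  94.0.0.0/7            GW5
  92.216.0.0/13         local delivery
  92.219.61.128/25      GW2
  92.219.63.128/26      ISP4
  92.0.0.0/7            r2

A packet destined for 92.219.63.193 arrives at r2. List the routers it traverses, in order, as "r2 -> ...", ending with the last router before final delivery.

At r2: longest match for 92.219.63.193 is 92.192.0.0/11 -> r9
At r9: longest match for 92.219.63.193 is 92.216.0.0/13 -> r0
At r0: longest match for 92.219.63.193 is 92.216.0.0/13 -> local delivery

r2 -> r9 -> r0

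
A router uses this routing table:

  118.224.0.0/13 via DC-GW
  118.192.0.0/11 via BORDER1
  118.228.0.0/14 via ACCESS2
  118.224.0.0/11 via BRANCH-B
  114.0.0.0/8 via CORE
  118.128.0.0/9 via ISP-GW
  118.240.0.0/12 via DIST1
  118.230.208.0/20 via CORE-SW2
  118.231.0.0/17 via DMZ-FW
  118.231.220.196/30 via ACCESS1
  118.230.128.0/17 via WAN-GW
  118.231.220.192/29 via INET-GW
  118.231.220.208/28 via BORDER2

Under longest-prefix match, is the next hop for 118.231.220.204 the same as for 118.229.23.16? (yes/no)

118.231.220.204: longest match 118.228.0.0/14 -> ACCESS2
118.229.23.16: longest match 118.228.0.0/14 -> ACCESS2

yes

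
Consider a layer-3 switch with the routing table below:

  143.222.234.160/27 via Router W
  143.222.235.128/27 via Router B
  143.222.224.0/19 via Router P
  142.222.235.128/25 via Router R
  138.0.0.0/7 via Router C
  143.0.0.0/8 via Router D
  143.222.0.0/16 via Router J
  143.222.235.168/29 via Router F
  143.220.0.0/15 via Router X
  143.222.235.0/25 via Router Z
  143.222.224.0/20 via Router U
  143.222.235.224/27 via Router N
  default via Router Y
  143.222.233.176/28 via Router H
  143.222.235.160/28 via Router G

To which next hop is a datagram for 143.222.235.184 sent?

Routes whose prefix contains 143.222.235.184:
  0.0.0.0/0 (default, matches everything) -> Router Y
  143.0.0.0/8 (143.0.0.0 - 143.255.255.255) -> Router D
  143.222.0.0/16 (143.222.0.0 - 143.222.255.255) -> Router J
  143.222.224.0/19 (143.222.224.0 - 143.222.255.255) -> Router P
  143.222.224.0/20 (143.222.224.0 - 143.222.239.255) -> Router U
More-specific entries that do NOT match:
  143.222.235.168/29 (143.222.235.168 - 143.222.235.175) does not contain 143.222.235.184
  143.222.233.176/28 (143.222.233.176 - 143.222.233.191) does not contain 143.222.235.184
  143.222.235.160/28 (143.222.235.160 - 143.222.235.175) does not contain 143.222.235.184
  143.222.234.160/27 (143.222.234.160 - 143.222.234.191) does not contain 143.222.235.184
  143.222.235.128/27 (143.222.235.128 - 143.222.235.159) does not contain 143.222.235.184
  143.222.235.224/27 (143.222.235.224 - 143.222.235.255) does not contain 143.222.235.184
  142.222.235.128/25 (142.222.235.128 - 142.222.235.255) does not contain 143.222.235.184
  143.222.235.0/25 (143.222.235.0 - 143.222.235.127) does not contain 143.222.235.184
Longest matching prefix is /20 -> next hop Router U.

Router U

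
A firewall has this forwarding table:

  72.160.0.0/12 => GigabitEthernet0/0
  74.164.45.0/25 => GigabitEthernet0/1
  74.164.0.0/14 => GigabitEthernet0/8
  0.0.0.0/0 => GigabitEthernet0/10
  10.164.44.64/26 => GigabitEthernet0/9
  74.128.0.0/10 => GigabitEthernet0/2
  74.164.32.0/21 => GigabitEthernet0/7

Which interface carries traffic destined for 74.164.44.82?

GigabitEthernet0/8

Routes whose prefix contains 74.164.44.82:
  0.0.0.0/0 (default, matches everything) -> GigabitEthernet0/10
  74.128.0.0/10 (74.128.0.0 - 74.191.255.255) -> GigabitEthernet0/2
  74.164.0.0/14 (74.164.0.0 - 74.167.255.255) -> GigabitEthernet0/8
More-specific entries that do NOT match:
  10.164.44.64/26 (10.164.44.64 - 10.164.44.127) does not contain 74.164.44.82
  74.164.45.0/25 (74.164.45.0 - 74.164.45.127) does not contain 74.164.44.82
  74.164.32.0/21 (74.164.32.0 - 74.164.39.255) does not contain 74.164.44.82
Longest matching prefix is /14 -> interface GigabitEthernet0/8.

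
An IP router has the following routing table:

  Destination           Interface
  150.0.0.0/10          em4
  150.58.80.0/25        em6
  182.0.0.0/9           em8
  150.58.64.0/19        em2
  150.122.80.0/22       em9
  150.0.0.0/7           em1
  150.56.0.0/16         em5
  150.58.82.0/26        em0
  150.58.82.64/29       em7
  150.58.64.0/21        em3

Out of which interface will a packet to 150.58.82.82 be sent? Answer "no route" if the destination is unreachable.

Routes whose prefix contains 150.58.82.82:
  150.0.0.0/7 (150.0.0.0 - 151.255.255.255) -> em1
  150.0.0.0/10 (150.0.0.0 - 150.63.255.255) -> em4
  150.58.64.0/19 (150.58.64.0 - 150.58.95.255) -> em2
More-specific entries that do NOT match:
  150.58.82.64/29 (150.58.82.64 - 150.58.82.71) does not contain 150.58.82.82
  150.58.82.0/26 (150.58.82.0 - 150.58.82.63) does not contain 150.58.82.82
  150.58.80.0/25 (150.58.80.0 - 150.58.80.127) does not contain 150.58.82.82
  150.122.80.0/22 (150.122.80.0 - 150.122.83.255) does not contain 150.58.82.82
  150.58.64.0/21 (150.58.64.0 - 150.58.71.255) does not contain 150.58.82.82
Longest matching prefix is /19 -> interface em2.

em2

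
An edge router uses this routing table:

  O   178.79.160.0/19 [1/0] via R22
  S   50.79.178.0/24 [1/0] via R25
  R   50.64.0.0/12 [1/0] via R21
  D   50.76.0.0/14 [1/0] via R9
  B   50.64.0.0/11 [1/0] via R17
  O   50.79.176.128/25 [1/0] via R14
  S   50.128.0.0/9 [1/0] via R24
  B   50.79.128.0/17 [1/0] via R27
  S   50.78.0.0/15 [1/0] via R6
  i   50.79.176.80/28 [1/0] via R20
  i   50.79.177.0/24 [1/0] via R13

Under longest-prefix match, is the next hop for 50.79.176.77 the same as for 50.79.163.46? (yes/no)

yes

50.79.176.77: longest match 50.79.128.0/17 -> R27
50.79.163.46: longest match 50.79.128.0/17 -> R27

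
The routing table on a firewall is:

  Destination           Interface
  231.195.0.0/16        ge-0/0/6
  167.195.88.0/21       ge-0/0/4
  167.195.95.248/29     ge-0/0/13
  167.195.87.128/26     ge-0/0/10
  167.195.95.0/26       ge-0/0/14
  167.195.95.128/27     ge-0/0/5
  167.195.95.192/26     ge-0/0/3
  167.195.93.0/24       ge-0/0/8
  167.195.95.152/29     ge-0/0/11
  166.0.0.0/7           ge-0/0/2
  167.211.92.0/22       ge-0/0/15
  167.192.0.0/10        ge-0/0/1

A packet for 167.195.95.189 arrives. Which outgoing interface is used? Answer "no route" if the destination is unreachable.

Routes whose prefix contains 167.195.95.189:
  166.0.0.0/7 (166.0.0.0 - 167.255.255.255) -> ge-0/0/2
  167.192.0.0/10 (167.192.0.0 - 167.255.255.255) -> ge-0/0/1
  167.195.88.0/21 (167.195.88.0 - 167.195.95.255) -> ge-0/0/4
More-specific entries that do NOT match:
  167.195.95.248/29 (167.195.95.248 - 167.195.95.255) does not contain 167.195.95.189
  167.195.95.152/29 (167.195.95.152 - 167.195.95.159) does not contain 167.195.95.189
  167.195.95.128/27 (167.195.95.128 - 167.195.95.159) does not contain 167.195.95.189
  167.195.87.128/26 (167.195.87.128 - 167.195.87.191) does not contain 167.195.95.189
  167.195.95.0/26 (167.195.95.0 - 167.195.95.63) does not contain 167.195.95.189
  167.195.95.192/26 (167.195.95.192 - 167.195.95.255) does not contain 167.195.95.189
  167.195.93.0/24 (167.195.93.0 - 167.195.93.255) does not contain 167.195.95.189
  167.211.92.0/22 (167.211.92.0 - 167.211.95.255) does not contain 167.195.95.189
Longest matching prefix is /21 -> interface ge-0/0/4.

ge-0/0/4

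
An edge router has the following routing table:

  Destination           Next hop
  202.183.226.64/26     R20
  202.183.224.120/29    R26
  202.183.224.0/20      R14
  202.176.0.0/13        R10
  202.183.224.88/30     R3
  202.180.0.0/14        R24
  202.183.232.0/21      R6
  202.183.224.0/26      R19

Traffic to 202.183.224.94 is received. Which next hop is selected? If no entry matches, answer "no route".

Routes whose prefix contains 202.183.224.94:
  202.176.0.0/13 (202.176.0.0 - 202.183.255.255) -> R10
  202.180.0.0/14 (202.180.0.0 - 202.183.255.255) -> R24
  202.183.224.0/20 (202.183.224.0 - 202.183.239.255) -> R14
More-specific entries that do NOT match:
  202.183.224.88/30 (202.183.224.88 - 202.183.224.91) does not contain 202.183.224.94
  202.183.224.120/29 (202.183.224.120 - 202.183.224.127) does not contain 202.183.224.94
  202.183.226.64/26 (202.183.226.64 - 202.183.226.127) does not contain 202.183.224.94
  202.183.224.0/26 (202.183.224.0 - 202.183.224.63) does not contain 202.183.224.94
  202.183.232.0/21 (202.183.232.0 - 202.183.239.255) does not contain 202.183.224.94
Longest matching prefix is /20 -> next hop R14.

R14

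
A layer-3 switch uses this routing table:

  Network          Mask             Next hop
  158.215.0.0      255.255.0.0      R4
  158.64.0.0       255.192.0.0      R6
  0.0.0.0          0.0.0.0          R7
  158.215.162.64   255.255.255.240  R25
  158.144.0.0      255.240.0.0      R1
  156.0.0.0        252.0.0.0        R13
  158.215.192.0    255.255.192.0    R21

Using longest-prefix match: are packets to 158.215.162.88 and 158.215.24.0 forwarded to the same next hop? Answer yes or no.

yes

158.215.162.88: longest match 158.215.0.0/16 -> R4
158.215.24.0: longest match 158.215.0.0/16 -> R4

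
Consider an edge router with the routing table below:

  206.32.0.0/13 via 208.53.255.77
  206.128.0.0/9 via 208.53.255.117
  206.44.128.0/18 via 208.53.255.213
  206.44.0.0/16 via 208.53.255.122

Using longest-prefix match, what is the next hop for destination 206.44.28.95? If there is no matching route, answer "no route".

Routes whose prefix contains 206.44.28.95:
  206.44.0.0/16 (206.44.0.0 - 206.44.255.255) -> 208.53.255.122
More-specific entries that do NOT match:
  206.44.128.0/18 (206.44.128.0 - 206.44.191.255) does not contain 206.44.28.95
Longest matching prefix is /16 -> next hop 208.53.255.122.

208.53.255.122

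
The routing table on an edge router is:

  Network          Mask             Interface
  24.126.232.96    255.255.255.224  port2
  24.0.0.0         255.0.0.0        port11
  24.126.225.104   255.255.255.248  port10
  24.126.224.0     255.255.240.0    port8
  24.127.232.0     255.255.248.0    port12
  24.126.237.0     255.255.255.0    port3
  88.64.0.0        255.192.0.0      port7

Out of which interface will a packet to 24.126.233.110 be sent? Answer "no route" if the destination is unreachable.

Routes whose prefix contains 24.126.233.110:
  24.0.0.0/8 (24.0.0.0 - 24.255.255.255) -> port11
  24.126.224.0/20 (24.126.224.0 - 24.126.239.255) -> port8
More-specific entries that do NOT match:
  24.126.225.104/29 (24.126.225.104 - 24.126.225.111) does not contain 24.126.233.110
  24.126.232.96/27 (24.126.232.96 - 24.126.232.127) does not contain 24.126.233.110
  24.126.237.0/24 (24.126.237.0 - 24.126.237.255) does not contain 24.126.233.110
  24.127.232.0/21 (24.127.232.0 - 24.127.239.255) does not contain 24.126.233.110
Longest matching prefix is /20 -> interface port8.

port8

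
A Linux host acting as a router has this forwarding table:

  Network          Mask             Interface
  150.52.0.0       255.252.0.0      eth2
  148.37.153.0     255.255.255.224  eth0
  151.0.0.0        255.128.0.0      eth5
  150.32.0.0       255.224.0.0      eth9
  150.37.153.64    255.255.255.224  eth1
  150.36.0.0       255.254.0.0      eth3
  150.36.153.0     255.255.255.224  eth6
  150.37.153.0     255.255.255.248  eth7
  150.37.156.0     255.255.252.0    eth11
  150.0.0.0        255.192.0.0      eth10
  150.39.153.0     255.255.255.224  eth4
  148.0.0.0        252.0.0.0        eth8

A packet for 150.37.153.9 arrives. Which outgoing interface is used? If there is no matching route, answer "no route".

Routes whose prefix contains 150.37.153.9:
  148.0.0.0/6 (148.0.0.0 - 151.255.255.255) -> eth8
  150.0.0.0/10 (150.0.0.0 - 150.63.255.255) -> eth10
  150.32.0.0/11 (150.32.0.0 - 150.63.255.255) -> eth9
  150.36.0.0/15 (150.36.0.0 - 150.37.255.255) -> eth3
More-specific entries that do NOT match:
  150.37.153.0/29 (150.37.153.0 - 150.37.153.7) does not contain 150.37.153.9
  148.37.153.0/27 (148.37.153.0 - 148.37.153.31) does not contain 150.37.153.9
  150.37.153.64/27 (150.37.153.64 - 150.37.153.95) does not contain 150.37.153.9
  150.36.153.0/27 (150.36.153.0 - 150.36.153.31) does not contain 150.37.153.9
  150.39.153.0/27 (150.39.153.0 - 150.39.153.31) does not contain 150.37.153.9
  150.37.156.0/22 (150.37.156.0 - 150.37.159.255) does not contain 150.37.153.9
Longest matching prefix is /15 -> interface eth3.

eth3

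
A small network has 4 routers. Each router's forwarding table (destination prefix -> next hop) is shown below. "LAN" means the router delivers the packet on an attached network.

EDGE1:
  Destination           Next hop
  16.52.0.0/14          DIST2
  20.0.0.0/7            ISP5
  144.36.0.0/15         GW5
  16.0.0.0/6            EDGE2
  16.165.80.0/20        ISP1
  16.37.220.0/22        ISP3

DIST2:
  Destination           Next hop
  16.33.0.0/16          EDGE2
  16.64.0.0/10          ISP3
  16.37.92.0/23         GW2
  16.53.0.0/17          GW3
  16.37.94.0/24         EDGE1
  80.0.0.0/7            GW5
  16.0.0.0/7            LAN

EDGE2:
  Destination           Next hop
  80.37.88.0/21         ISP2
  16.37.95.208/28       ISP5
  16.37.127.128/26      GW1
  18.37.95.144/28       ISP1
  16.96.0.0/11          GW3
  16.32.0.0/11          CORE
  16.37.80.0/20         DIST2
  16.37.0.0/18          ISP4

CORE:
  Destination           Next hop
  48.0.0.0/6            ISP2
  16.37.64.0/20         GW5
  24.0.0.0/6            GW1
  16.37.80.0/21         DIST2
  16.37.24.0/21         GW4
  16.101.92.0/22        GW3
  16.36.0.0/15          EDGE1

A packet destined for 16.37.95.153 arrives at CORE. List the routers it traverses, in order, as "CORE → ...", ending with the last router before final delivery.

At CORE: longest match for 16.37.95.153 is 16.36.0.0/15 -> EDGE1
At EDGE1: longest match for 16.37.95.153 is 16.0.0.0/6 -> EDGE2
At EDGE2: longest match for 16.37.95.153 is 16.37.80.0/20 -> DIST2
At DIST2: longest match for 16.37.95.153 is 16.0.0.0/7 -> LAN

CORE → EDGE1 → EDGE2 → DIST2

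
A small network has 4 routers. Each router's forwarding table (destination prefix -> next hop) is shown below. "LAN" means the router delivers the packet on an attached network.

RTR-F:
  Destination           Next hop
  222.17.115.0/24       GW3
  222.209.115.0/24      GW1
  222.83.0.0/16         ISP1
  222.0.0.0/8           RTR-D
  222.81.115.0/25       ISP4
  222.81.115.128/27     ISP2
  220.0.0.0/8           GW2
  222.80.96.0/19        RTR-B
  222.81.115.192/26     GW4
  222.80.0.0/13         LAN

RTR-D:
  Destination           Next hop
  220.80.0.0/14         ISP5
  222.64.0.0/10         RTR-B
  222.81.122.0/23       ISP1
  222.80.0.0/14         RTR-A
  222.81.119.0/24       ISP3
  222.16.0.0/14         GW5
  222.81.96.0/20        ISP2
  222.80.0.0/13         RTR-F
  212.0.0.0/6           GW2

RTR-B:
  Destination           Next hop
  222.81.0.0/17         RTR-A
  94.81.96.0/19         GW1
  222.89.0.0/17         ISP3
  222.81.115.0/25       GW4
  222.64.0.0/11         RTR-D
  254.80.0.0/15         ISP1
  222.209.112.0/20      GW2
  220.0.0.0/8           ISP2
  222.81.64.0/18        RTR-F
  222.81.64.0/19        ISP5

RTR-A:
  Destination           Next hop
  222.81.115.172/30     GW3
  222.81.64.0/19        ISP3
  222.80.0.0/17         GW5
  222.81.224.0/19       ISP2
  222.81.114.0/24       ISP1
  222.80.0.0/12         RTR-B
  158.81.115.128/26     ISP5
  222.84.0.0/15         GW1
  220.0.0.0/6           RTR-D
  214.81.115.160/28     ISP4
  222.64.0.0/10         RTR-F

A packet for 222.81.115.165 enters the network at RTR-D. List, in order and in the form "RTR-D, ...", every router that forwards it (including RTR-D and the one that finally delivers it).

At RTR-D: longest match for 222.81.115.165 is 222.80.0.0/14 -> RTR-A
At RTR-A: longest match for 222.81.115.165 is 222.80.0.0/12 -> RTR-B
At RTR-B: longest match for 222.81.115.165 is 222.81.64.0/18 -> RTR-F
At RTR-F: longest match for 222.81.115.165 is 222.80.0.0/13 -> LAN

RTR-D, RTR-A, RTR-B, RTR-F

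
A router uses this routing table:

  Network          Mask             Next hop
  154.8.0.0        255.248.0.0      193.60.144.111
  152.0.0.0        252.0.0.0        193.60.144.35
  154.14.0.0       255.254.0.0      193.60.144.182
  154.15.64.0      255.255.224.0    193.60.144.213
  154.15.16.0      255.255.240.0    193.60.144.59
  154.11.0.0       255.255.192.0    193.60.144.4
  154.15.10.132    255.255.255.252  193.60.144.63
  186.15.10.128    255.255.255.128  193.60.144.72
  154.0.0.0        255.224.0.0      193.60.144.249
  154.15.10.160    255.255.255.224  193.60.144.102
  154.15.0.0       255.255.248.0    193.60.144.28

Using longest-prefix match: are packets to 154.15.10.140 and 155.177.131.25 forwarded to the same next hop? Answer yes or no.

154.15.10.140: longest match 154.14.0.0/15 -> 193.60.144.182
155.177.131.25: longest match 152.0.0.0/6 -> 193.60.144.35

no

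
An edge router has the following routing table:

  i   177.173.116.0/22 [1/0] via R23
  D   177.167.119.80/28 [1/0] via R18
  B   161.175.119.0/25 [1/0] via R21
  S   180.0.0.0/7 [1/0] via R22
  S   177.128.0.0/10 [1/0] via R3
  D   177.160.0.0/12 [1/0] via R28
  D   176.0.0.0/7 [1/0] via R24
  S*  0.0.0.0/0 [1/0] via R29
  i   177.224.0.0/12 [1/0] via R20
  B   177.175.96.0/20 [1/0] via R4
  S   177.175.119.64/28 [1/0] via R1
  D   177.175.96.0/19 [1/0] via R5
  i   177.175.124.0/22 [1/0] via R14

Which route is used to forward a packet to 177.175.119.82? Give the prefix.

177.175.96.0/19

Entries matching 177.175.119.82:
  0.0.0.0/0 (default, matches everything)
  176.0.0.0/7 (176.0.0.0 - 177.255.255.255)
  177.128.0.0/10 (177.128.0.0 - 177.191.255.255)
  177.160.0.0/12 (177.160.0.0 - 177.175.255.255)
  177.175.96.0/19 (177.175.96.0 - 177.175.127.255)
Most specific is 177.175.96.0/19.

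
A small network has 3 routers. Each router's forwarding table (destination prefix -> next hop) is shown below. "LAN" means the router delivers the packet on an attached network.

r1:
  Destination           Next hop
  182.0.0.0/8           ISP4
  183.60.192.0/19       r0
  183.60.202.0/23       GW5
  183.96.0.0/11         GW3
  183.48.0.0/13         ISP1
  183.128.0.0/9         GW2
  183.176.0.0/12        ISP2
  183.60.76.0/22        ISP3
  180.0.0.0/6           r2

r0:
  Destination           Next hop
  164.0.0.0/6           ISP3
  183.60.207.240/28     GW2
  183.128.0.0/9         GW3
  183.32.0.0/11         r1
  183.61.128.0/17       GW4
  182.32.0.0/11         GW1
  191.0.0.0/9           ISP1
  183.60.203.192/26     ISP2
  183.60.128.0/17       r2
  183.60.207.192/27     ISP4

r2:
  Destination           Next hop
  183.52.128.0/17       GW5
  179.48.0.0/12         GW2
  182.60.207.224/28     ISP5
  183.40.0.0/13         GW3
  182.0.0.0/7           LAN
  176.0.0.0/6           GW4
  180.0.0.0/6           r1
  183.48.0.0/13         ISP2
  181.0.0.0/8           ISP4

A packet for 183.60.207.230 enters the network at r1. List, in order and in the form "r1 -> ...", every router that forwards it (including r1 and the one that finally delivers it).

At r1: longest match for 183.60.207.230 is 183.60.192.0/19 -> r0
At r0: longest match for 183.60.207.230 is 183.60.128.0/17 -> r2
At r2: longest match for 183.60.207.230 is 182.0.0.0/7 -> LAN

r1 -> r0 -> r2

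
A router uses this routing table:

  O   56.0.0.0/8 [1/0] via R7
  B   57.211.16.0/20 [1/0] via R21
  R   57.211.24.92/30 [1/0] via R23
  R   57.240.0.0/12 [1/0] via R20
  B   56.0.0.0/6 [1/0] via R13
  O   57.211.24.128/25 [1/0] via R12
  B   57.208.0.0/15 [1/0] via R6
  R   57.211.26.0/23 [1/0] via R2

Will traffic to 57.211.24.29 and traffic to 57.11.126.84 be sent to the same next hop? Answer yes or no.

no

57.211.24.29: longest match 57.211.16.0/20 -> R21
57.11.126.84: longest match 56.0.0.0/6 -> R13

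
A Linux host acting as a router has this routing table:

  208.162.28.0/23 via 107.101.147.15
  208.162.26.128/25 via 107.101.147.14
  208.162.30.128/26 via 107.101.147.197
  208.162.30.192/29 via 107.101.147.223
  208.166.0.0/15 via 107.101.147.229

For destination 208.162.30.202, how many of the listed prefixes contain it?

0

No listed prefix contains 208.162.30.202.
Total matching entries: 0.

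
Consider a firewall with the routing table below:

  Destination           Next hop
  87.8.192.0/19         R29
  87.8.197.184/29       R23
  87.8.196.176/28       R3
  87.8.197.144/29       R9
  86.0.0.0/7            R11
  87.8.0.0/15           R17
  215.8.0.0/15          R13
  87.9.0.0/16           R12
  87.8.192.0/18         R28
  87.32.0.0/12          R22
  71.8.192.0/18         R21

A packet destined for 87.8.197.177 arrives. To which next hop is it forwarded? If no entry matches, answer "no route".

Routes whose prefix contains 87.8.197.177:
  86.0.0.0/7 (86.0.0.0 - 87.255.255.255) -> R11
  87.8.0.0/15 (87.8.0.0 - 87.9.255.255) -> R17
  87.8.192.0/18 (87.8.192.0 - 87.8.255.255) -> R28
  87.8.192.0/19 (87.8.192.0 - 87.8.223.255) -> R29
More-specific entries that do NOT match:
  87.8.197.184/29 (87.8.197.184 - 87.8.197.191) does not contain 87.8.197.177
  87.8.197.144/29 (87.8.197.144 - 87.8.197.151) does not contain 87.8.197.177
  87.8.196.176/28 (87.8.196.176 - 87.8.196.191) does not contain 87.8.197.177
Longest matching prefix is /19 -> next hop R29.

R29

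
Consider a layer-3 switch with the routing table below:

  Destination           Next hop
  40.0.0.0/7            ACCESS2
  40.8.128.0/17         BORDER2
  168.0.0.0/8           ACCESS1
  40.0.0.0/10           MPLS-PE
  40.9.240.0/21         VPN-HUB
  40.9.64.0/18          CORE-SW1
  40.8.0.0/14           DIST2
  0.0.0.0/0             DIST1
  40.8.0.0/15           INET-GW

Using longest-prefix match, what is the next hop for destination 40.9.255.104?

INET-GW

Routes whose prefix contains 40.9.255.104:
  0.0.0.0/0 (default, matches everything) -> DIST1
  40.0.0.0/7 (40.0.0.0 - 41.255.255.255) -> ACCESS2
  40.0.0.0/10 (40.0.0.0 - 40.63.255.255) -> MPLS-PE
  40.8.0.0/14 (40.8.0.0 - 40.11.255.255) -> DIST2
  40.8.0.0/15 (40.8.0.0 - 40.9.255.255) -> INET-GW
More-specific entries that do NOT match:
  40.9.240.0/21 (40.9.240.0 - 40.9.247.255) does not contain 40.9.255.104
  40.9.64.0/18 (40.9.64.0 - 40.9.127.255) does not contain 40.9.255.104
  40.8.128.0/17 (40.8.128.0 - 40.8.255.255) does not contain 40.9.255.104
Longest matching prefix is /15 -> next hop INET-GW.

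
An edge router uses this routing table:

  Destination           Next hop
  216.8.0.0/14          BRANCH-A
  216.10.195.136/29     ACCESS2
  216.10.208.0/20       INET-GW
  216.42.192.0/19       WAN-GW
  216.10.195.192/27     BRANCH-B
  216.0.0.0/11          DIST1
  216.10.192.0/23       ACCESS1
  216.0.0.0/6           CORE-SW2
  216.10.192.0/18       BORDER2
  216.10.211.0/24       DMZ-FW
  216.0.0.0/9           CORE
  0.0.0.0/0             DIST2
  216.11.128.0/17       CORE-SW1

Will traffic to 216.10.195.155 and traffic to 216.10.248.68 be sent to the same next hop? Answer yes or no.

216.10.195.155: longest match 216.10.192.0/18 -> BORDER2
216.10.248.68: longest match 216.10.192.0/18 -> BORDER2

yes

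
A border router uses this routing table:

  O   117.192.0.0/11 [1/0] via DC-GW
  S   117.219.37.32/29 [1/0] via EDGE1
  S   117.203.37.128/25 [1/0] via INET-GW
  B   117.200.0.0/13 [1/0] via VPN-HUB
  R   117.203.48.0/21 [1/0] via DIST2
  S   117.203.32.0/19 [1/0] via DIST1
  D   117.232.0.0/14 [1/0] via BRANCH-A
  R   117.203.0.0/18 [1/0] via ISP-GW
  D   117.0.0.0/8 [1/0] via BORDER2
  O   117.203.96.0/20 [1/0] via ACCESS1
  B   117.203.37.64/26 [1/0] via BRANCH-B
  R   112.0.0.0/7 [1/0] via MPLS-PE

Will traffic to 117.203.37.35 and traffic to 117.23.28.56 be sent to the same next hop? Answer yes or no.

117.203.37.35: longest match 117.203.32.0/19 -> DIST1
117.23.28.56: longest match 117.0.0.0/8 -> BORDER2

no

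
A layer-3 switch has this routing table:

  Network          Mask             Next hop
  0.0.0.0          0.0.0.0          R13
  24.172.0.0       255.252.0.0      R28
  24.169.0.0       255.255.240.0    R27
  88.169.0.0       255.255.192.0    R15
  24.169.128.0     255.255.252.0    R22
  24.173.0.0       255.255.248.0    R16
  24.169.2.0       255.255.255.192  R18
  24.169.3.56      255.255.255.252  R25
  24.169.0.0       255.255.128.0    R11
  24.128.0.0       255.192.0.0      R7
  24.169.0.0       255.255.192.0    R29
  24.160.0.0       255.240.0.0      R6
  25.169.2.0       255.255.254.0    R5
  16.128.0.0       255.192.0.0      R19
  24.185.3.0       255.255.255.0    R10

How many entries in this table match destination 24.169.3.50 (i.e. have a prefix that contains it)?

Prefixes containing 24.169.3.50:
  0.0.0.0/0 (default, matches everything)
  24.128.0.0/10 (24.128.0.0 - 24.191.255.255)
  24.160.0.0/12 (24.160.0.0 - 24.175.255.255)
  24.169.0.0/17 (24.169.0.0 - 24.169.127.255)
  24.169.0.0/18 (24.169.0.0 - 24.169.63.255)
  24.169.0.0/20 (24.169.0.0 - 24.169.15.255)
Total matching entries: 6.

6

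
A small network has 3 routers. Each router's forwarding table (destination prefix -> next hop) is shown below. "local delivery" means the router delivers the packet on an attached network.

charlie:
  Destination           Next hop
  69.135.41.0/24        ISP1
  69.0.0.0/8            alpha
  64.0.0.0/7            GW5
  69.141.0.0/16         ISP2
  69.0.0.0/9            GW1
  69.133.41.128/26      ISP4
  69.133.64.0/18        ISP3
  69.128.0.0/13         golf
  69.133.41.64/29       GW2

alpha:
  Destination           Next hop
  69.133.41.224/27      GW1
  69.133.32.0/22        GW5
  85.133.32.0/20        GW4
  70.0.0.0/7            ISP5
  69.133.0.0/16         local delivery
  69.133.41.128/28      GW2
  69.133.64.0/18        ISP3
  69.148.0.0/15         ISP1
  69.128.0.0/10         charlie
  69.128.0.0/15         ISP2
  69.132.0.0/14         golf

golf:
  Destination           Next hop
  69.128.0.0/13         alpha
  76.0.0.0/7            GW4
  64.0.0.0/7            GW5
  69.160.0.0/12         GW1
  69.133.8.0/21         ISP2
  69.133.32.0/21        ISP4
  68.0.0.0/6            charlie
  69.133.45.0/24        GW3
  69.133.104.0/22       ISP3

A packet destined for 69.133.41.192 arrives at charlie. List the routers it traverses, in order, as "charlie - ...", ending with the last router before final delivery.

At charlie: longest match for 69.133.41.192 is 69.128.0.0/13 -> golf
At golf: longest match for 69.133.41.192 is 69.128.0.0/13 -> alpha
At alpha: longest match for 69.133.41.192 is 69.133.0.0/16 -> local delivery

charlie - golf - alpha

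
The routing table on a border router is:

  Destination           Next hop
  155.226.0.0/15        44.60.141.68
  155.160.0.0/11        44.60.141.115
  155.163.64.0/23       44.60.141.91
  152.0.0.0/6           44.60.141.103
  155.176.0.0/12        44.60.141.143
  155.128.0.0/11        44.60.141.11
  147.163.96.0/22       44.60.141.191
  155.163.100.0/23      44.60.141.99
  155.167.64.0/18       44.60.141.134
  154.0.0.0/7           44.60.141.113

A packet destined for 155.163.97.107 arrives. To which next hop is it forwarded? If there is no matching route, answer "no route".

Routes whose prefix contains 155.163.97.107:
  152.0.0.0/6 (152.0.0.0 - 155.255.255.255) -> 44.60.141.103
  154.0.0.0/7 (154.0.0.0 - 155.255.255.255) -> 44.60.141.113
  155.160.0.0/11 (155.160.0.0 - 155.191.255.255) -> 44.60.141.115
More-specific entries that do NOT match:
  155.163.64.0/23 (155.163.64.0 - 155.163.65.255) does not contain 155.163.97.107
  155.163.100.0/23 (155.163.100.0 - 155.163.101.255) does not contain 155.163.97.107
  147.163.96.0/22 (147.163.96.0 - 147.163.99.255) does not contain 155.163.97.107
  155.167.64.0/18 (155.167.64.0 - 155.167.127.255) does not contain 155.163.97.107
  155.226.0.0/15 (155.226.0.0 - 155.227.255.255) does not contain 155.163.97.107
  155.176.0.0/12 (155.176.0.0 - 155.191.255.255) does not contain 155.163.97.107
Longest matching prefix is /11 -> next hop 44.60.141.115.

44.60.141.115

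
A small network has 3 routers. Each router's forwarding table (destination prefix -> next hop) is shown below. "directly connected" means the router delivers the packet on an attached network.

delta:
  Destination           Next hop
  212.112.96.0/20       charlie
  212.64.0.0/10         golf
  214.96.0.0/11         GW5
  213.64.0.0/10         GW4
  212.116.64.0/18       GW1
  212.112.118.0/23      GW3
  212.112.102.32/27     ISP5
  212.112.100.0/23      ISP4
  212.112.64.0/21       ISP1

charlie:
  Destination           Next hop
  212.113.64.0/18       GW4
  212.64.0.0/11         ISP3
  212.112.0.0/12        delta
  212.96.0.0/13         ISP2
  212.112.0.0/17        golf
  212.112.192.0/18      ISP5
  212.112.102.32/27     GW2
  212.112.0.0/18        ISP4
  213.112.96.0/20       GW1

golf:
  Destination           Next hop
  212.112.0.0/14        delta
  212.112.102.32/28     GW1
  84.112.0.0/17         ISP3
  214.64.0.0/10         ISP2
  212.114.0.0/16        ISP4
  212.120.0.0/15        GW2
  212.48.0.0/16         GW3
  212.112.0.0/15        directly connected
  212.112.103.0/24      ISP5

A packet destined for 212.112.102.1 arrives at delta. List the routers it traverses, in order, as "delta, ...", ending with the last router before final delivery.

At delta: longest match for 212.112.102.1 is 212.112.96.0/20 -> charlie
At charlie: longest match for 212.112.102.1 is 212.112.0.0/17 -> golf
At golf: longest match for 212.112.102.1 is 212.112.0.0/15 -> directly connected

delta, charlie, golf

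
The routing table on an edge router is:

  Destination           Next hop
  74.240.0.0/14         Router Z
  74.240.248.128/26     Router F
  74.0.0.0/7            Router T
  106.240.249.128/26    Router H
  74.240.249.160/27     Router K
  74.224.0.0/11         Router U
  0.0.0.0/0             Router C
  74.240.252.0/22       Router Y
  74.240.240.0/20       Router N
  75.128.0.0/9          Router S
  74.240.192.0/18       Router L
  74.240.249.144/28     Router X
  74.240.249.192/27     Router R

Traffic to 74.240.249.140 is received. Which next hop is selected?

Router N

Routes whose prefix contains 74.240.249.140:
  0.0.0.0/0 (default, matches everything) -> Router C
  74.0.0.0/7 (74.0.0.0 - 75.255.255.255) -> Router T
  74.224.0.0/11 (74.224.0.0 - 74.255.255.255) -> Router U
  74.240.0.0/14 (74.240.0.0 - 74.243.255.255) -> Router Z
  74.240.192.0/18 (74.240.192.0 - 74.240.255.255) -> Router L
  74.240.240.0/20 (74.240.240.0 - 74.240.255.255) -> Router N
More-specific entries that do NOT match:
  74.240.249.144/28 (74.240.249.144 - 74.240.249.159) does not contain 74.240.249.140
  74.240.249.160/27 (74.240.249.160 - 74.240.249.191) does not contain 74.240.249.140
  74.240.249.192/27 (74.240.249.192 - 74.240.249.223) does not contain 74.240.249.140
  74.240.248.128/26 (74.240.248.128 - 74.240.248.191) does not contain 74.240.249.140
  106.240.249.128/26 (106.240.249.128 - 106.240.249.191) does not contain 74.240.249.140
  74.240.252.0/22 (74.240.252.0 - 74.240.255.255) does not contain 74.240.249.140
Longest matching prefix is /20 -> next hop Router N.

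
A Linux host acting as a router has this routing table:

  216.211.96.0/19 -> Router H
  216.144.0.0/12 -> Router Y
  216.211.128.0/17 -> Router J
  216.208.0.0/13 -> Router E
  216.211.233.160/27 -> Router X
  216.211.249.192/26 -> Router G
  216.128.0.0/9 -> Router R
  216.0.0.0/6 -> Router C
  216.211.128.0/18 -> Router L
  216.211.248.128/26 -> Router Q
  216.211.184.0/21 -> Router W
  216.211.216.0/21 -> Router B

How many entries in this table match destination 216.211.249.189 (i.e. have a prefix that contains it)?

4

Prefixes containing 216.211.249.189:
  216.0.0.0/6 (216.0.0.0 - 219.255.255.255)
  216.128.0.0/9 (216.128.0.0 - 216.255.255.255)
  216.208.0.0/13 (216.208.0.0 - 216.215.255.255)
  216.211.128.0/17 (216.211.128.0 - 216.211.255.255)
Total matching entries: 4.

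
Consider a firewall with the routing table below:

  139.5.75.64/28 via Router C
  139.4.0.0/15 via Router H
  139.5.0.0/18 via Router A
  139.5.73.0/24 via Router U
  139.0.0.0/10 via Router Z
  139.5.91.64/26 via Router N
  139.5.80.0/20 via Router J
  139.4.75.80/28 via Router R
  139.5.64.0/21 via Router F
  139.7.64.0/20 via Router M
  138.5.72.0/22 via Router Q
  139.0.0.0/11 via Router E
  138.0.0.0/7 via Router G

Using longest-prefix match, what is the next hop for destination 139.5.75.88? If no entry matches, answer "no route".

Routes whose prefix contains 139.5.75.88:
  138.0.0.0/7 (138.0.0.0 - 139.255.255.255) -> Router G
  139.0.0.0/10 (139.0.0.0 - 139.63.255.255) -> Router Z
  139.0.0.0/11 (139.0.0.0 - 139.31.255.255) -> Router E
  139.4.0.0/15 (139.4.0.0 - 139.5.255.255) -> Router H
More-specific entries that do NOT match:
  139.5.75.64/28 (139.5.75.64 - 139.5.75.79) does not contain 139.5.75.88
  139.4.75.80/28 (139.4.75.80 - 139.4.75.95) does not contain 139.5.75.88
  139.5.91.64/26 (139.5.91.64 - 139.5.91.127) does not contain 139.5.75.88
  139.5.73.0/24 (139.5.73.0 - 139.5.73.255) does not contain 139.5.75.88
  138.5.72.0/22 (138.5.72.0 - 138.5.75.255) does not contain 139.5.75.88
  139.5.64.0/21 (139.5.64.0 - 139.5.71.255) does not contain 139.5.75.88
  139.5.80.0/20 (139.5.80.0 - 139.5.95.255) does not contain 139.5.75.88
  139.7.64.0/20 (139.7.64.0 - 139.7.79.255) does not contain 139.5.75.88
  139.5.0.0/18 (139.5.0.0 - 139.5.63.255) does not contain 139.5.75.88
Longest matching prefix is /15 -> next hop Router H.

Router H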